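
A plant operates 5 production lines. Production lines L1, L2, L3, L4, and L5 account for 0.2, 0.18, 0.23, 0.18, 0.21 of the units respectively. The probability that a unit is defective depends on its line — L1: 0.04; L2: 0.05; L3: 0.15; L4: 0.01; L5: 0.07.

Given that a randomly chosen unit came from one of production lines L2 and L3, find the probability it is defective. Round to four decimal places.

Let S = {L2, L3}.
P(S) = 0.18 + 0.23 = 0.41.
P(D ∩ S) = 0.05·0.18 + 0.15·0.23 = 0.009 + 0.0345 = 0.0435.
P(D | S) = 0.0435 / 0.41 = 0.106098…

P(D|S) ≈ 0.1061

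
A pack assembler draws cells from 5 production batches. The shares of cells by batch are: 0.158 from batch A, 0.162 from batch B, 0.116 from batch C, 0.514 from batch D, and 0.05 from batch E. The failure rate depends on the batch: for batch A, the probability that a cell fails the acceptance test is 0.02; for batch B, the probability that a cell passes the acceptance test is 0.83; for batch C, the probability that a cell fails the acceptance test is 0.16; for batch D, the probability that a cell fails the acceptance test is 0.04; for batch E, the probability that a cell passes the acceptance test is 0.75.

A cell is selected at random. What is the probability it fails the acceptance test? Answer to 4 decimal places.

P(F|B) = 1 − 0.83 = 0.17.
P(F|E) = 1 − 0.75 = 0.25.
P(F) = P(F|A)·P(A) + P(F|B)·P(B) + P(F|C)·P(C) + P(F|D)·P(D) + P(F|E)·P(E)
      = 0.02·0.158 + 0.17·0.162 + 0.16·0.116 + 0.04·0.514 + 0.25·0.05
      = 0.00316 + 0.02754 + 0.01856 + 0.02056 + 0.0125 = 0.08232

P(F) ≈ 0.0823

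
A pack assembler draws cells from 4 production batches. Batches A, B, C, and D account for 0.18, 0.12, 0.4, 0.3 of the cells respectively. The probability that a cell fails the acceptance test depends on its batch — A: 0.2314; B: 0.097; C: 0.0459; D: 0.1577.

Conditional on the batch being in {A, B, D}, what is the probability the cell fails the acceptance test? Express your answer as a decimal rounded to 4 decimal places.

Let S = {A, B, D}.
P(S) = 0.18 + 0.12 + 0.3 = 0.6.
P(F ∩ S) = 0.2314·0.18 + 0.097·0.12 + 0.1577·0.3 = 0.041652 + 0.01164 + 0.04731 = 0.100602.
P(F | S) = 0.100602 / 0.6 = 0.167670…

0.1677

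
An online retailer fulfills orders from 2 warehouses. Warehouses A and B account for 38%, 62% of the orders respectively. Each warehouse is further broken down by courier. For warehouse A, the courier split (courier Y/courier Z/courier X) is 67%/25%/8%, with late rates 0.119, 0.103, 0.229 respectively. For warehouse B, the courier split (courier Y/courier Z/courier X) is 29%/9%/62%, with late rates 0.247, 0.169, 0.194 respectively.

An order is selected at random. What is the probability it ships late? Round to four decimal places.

P(L) ≈ 0.1755

P(L|A) = 0.67·0.119 + 0.25·0.103 + 0.08·0.229 = 0.07973 + 0.02575 + 0.01832 = 0.1238
P(L|B) = 0.29·0.247 + 0.09·0.169 + 0.62·0.194 = 0.07163 + 0.01521 + 0.12028 = 0.20712
By total probability over the outer partition,
P(L) = 0.38·0.1238 + 0.62·0.20712
      = 0.047044 + 0.1284144 = 0.1754584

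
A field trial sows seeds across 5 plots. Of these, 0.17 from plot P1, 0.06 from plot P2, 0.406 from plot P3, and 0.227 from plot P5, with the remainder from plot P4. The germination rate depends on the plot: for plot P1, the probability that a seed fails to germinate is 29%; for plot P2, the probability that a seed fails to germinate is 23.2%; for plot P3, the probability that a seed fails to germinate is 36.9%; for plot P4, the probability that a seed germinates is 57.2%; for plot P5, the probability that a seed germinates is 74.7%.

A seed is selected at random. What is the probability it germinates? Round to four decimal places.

P(P4) = 1 − (0.17 + 0.06 + 0.406 + 0.227) = 0.137.
P(G|P1) = 1 − 0.29 = 0.71.
P(G|P2) = 1 − 0.232 = 0.768.
P(G|P3) = 1 − 0.369 = 0.631.
P(G) = P(G|P1)·P(P1) + P(G|P2)·P(P2) + P(G|P3)·P(P3) + P(G|P4)·P(P4) + P(G|P5)·P(P5)
      = 0.71·0.17 + 0.768·0.06 + 0.631·0.406 + 0.572·0.137 + 0.747·0.227
      = 0.1207 + 0.04608 + 0.256186 + 0.078364 + 0.169569 = 0.670899

0.6709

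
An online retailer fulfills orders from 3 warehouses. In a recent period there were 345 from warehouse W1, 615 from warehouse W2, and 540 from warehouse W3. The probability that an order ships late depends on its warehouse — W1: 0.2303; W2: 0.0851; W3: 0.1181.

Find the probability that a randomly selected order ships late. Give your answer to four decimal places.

P(L) ≈ 0.1304

Total: 345 + 615 + 540 = 1500.
P(W1) = 345/1500 = 0.23. P(W2) = 615/1500 = 0.41. P(W3) = 540/1500 = 0.36.
P(L) = P(L|W1)·P(W1) + P(L|W2)·P(W2) + P(L|W3)·P(W3)
      = 0.2303·0.23 + 0.0851·0.41 + 0.1181·0.36
      = 0.052969 + 0.034891 + 0.042516 = 0.130376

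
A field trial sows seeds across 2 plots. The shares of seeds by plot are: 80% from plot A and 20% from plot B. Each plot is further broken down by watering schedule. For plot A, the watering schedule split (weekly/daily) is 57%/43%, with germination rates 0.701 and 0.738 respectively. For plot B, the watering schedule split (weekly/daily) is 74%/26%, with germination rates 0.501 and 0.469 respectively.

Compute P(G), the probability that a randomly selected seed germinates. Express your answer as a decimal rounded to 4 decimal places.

P(G|A) = 0.57·0.701 + 0.43·0.738 = 0.39957 + 0.31734 = 0.71691
P(G|B) = 0.74·0.501 + 0.26·0.469 = 0.37074 + 0.12194 = 0.49268
Then overall,
P(G) = 0.8·0.71691 + 0.2·0.49268
      = 0.573528 + 0.098536 = 0.672064

0.6721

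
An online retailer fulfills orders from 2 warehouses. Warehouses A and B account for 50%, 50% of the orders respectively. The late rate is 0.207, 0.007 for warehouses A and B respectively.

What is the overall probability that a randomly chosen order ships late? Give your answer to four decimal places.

P(L) = P(L|A)·P(A) + P(L|B)·P(B)
      = 0.207·0.5 + 0.007·0.5
      = 0.1035 + 0.0035 = 0.107

0.1070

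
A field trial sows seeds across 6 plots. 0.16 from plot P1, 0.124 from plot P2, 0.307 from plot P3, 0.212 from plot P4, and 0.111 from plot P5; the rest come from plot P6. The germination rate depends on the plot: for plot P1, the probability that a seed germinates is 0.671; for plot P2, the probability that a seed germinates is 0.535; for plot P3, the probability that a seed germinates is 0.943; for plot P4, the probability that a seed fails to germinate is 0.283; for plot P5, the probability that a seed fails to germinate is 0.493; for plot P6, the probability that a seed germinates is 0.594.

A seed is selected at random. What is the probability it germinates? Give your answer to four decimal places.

P(P6) = 1 − (0.16 + 0.124 + 0.307 + 0.212 + 0.111) = 0.086.
P(G|P4) = 1 − 0.283 = 0.717.
P(G|P5) = 1 − 0.493 = 0.507.
P(G) = P(G|P1)·P(P1) + P(G|P2)·P(P2) + P(G|P3)·P(P3) + P(G|P4)·P(P4) + P(G|P5)·P(P5) + P(G|P6)·P(P6)
      = 0.671·0.16 + 0.535·0.124 + 0.943·0.307 + 0.717·0.212 + 0.507·0.111 + 0.594·0.086
      = 0.10736 + 0.06634 + 0.289501 + 0.152004 + 0.056277 + 0.051084 = 0.722566

P(G) ≈ 0.7226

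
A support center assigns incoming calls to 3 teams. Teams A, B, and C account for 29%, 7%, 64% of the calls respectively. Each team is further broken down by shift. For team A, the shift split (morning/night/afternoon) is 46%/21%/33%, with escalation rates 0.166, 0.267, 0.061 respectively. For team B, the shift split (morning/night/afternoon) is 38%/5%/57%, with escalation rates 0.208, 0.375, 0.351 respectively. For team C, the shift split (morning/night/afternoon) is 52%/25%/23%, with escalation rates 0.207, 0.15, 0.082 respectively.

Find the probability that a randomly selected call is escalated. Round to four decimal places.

0.1701

P(E|A) = 0.46·0.166 + 0.21·0.267 + 0.33·0.061 = 0.07636 + 0.05607 + 0.02013 = 0.15256
P(E|B) = 0.38·0.208 + 0.05·0.375 + 0.57·0.351 = 0.07904 + 0.01875 + 0.20007 = 0.29786
P(E|C) = 0.52·0.207 + 0.25·0.15 + 0.23·0.082 = 0.10764 + 0.0375 + 0.01886 = 0.164
By total probability over the outer partition,
P(E) = 0.29·0.15256 + 0.07·0.29786 + 0.64·0.164
      = 0.0442424 + 0.0208502 + 0.10496 = 0.1700526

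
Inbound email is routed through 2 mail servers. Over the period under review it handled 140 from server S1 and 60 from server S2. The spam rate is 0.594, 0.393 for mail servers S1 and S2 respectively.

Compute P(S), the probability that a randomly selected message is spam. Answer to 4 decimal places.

Total: 140 + 60 = 200.
P(S1) = 140/200 = 0.7. P(S2) = 60/200 = 0.3.
P(S) = P(S|S1)·P(S1) + P(S|S2)·P(S2)
      = 0.594·0.7 + 0.393·0.3
      = 0.4158 + 0.1179 = 0.5337

0.5337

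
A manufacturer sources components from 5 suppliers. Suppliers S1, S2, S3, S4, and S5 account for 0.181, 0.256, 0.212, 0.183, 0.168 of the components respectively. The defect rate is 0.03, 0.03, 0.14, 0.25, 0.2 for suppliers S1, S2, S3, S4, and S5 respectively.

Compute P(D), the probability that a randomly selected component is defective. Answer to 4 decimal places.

0.1221

P(D) = P(D|S1)·P(S1) + P(D|S2)·P(S2) + P(D|S3)·P(S3) + P(D|S4)·P(S4) + P(D|S5)·P(S5)
      = 0.03·0.181 + 0.03·0.256 + 0.14·0.212 + 0.25·0.183 + 0.2·0.168
      = 0.00543 + 0.00768 + 0.02968 + 0.04575 + 0.0336 = 0.12214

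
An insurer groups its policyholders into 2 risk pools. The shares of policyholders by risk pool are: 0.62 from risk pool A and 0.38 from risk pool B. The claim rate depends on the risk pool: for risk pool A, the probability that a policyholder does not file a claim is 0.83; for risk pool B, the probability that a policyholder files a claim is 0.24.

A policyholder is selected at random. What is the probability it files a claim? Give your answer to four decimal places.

P(C|A) = 1 − 0.83 = 0.17.
By the law of total probability,
P(C) = P(C|A)·P(A) + P(C|B)·P(B)
      = 0.17·0.62 + 0.24·0.38
      = 0.1054 + 0.0912 = 0.1966

P(C) ≈ 0.1966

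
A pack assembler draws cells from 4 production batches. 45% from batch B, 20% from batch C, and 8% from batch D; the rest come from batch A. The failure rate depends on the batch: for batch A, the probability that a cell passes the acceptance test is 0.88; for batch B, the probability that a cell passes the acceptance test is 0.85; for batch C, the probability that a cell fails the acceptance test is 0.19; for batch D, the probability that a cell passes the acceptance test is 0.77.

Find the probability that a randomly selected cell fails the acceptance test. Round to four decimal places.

P(A) = 1 − (0.45 + 0.2 + 0.08) = 0.27.
P(F|A) = 1 − 0.88 = 0.12.
P(F|B) = 1 − 0.85 = 0.15.
P(F|D) = 1 − 0.77 = 0.23.
P(F) = P(F|A)·P(A) + P(F|B)·P(B) + P(F|C)·P(C) + P(F|D)·P(D)
      = 0.12·0.27 + 0.15·0.45 + 0.19·0.2 + 0.23·0.08
      = 0.0324 + 0.0675 + 0.038 + 0.0184 = 0.1563

0.1563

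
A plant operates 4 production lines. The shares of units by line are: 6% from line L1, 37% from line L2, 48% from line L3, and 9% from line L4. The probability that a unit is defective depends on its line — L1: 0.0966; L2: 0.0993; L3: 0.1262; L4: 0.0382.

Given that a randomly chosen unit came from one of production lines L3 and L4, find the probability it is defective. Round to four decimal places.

P(D|S) ≈ 0.1123

Let S = {L3, L4}.
P(S) = 0.48 + 0.09 = 0.57.
P(D ∩ S) = 0.1262·0.48 + 0.0382·0.09 = 0.060576 + 0.003438 = 0.064014.
P(D | S) = 0.064014 / 0.57 = 0.112305…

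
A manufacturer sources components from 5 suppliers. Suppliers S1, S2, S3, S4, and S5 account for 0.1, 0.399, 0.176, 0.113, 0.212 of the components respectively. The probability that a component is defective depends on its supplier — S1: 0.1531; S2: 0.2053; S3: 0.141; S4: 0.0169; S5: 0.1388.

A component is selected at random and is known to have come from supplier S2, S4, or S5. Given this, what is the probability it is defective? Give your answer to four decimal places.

P(D|S) ≈ 0.1564

Let S = {S2, S4, S5}.
P(S) = 0.399 + 0.113 + 0.212 = 0.724.
P(D ∩ S) = 0.2053·0.399 + 0.0169·0.113 + 0.1388·0.212 = 0.0819147 + 0.0019097 + 0.0294256 = 0.11325.
P(D | S) = 0.11325 / 0.724 = 0.156423…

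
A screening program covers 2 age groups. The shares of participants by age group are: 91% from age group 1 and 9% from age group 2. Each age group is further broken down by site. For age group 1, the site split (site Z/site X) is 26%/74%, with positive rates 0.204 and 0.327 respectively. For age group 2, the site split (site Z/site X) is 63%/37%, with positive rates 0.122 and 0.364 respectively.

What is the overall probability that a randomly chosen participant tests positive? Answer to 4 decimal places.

P(T|1) = 0.26·0.204 + 0.74·0.327 = 0.05304 + 0.24198 = 0.29502
P(T|2) = 0.63·0.122 + 0.37·0.364 = 0.07686 + 0.13468 = 0.21154
By total probability over the outer partition,
P(T) = 0.91·0.29502 + 0.09·0.21154
      = 0.2684682 + 0.0190386 = 0.2875068

P(T) ≈ 0.2875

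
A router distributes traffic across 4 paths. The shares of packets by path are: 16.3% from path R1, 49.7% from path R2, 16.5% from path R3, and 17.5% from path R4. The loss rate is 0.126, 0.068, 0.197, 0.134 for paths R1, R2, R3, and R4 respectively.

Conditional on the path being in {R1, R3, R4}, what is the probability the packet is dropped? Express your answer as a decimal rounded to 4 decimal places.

Let S = {R1, R3, R4}.
P(S) = 0.163 + 0.165 + 0.175 = 0.503.
P(L ∩ S) = 0.126·0.163 + 0.197·0.165 + 0.134·0.175 = 0.020538 + 0.032505 + 0.02345 = 0.076493.
P(L | S) = 0.076493 / 0.503 = 0.152074…

0.1521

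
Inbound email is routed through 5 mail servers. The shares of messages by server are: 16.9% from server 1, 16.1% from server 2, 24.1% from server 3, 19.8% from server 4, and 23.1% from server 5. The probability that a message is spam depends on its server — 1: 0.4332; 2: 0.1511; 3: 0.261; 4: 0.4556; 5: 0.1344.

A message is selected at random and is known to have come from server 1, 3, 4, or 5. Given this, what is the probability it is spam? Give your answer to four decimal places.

Let J = {1, 3, 4, 5}.
P(J) = 0.169 + 0.241 + 0.198 + 0.231 = 0.839.
P(S ∩ J) = 0.4332·0.169 + 0.261·0.241 + 0.4556·0.198 + 0.1344·0.231 = 0.0732108 + 0.062901 + 0.0902088 + 0.0310464 = 0.257367.
P(S | J) = 0.257367 / 0.839 = 0.306754…

P(S|J) ≈ 0.3068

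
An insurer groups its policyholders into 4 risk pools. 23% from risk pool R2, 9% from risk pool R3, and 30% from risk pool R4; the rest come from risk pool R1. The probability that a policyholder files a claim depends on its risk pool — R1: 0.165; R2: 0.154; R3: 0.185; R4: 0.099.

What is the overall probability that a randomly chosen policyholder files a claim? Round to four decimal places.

P(C) ≈ 0.1445

P(R1) = 1 − (0.23 + 0.09 + 0.3) = 0.38.
By the law of total probability,
P(C) = P(C|R1)·P(R1) + P(C|R2)·P(R2) + P(C|R3)·P(R3) + P(C|R4)·P(R4)
      = 0.165·0.38 + 0.154·0.23 + 0.185·0.09 + 0.099·0.3
      = 0.0627 + 0.03542 + 0.01665 + 0.0297 = 0.14447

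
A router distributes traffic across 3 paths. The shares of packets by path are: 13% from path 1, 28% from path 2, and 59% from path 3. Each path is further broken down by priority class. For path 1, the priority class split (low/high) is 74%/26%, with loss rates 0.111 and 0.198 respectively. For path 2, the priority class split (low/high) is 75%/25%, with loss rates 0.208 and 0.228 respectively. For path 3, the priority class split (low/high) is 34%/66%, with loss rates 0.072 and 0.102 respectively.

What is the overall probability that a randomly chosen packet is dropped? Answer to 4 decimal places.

0.1312

P(L|1) = 0.74·0.111 + 0.26·0.198 = 0.08214 + 0.05148 = 0.13362
P(L|2) = 0.75·0.208 + 0.25·0.228 = 0.156 + 0.057 = 0.213
P(L|3) = 0.34·0.072 + 0.66·0.102 = 0.02448 + 0.06732 = 0.0918
Then overall,
P(L) = 0.13·0.13362 + 0.28·0.213 + 0.59·0.0918
      = 0.0173706 + 0.05964 + 0.054162 = 0.1311726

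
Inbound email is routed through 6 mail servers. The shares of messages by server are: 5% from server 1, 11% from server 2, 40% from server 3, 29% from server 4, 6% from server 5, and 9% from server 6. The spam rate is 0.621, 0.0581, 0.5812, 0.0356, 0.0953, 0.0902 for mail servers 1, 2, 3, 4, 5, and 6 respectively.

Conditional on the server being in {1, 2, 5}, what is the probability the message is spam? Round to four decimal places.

0.1962

Let J = {1, 2, 5}.
P(J) = 0.05 + 0.11 + 0.06 = 0.22.
P(S ∩ J) = 0.621·0.05 + 0.0581·0.11 + 0.0953·0.06 = 0.03105 + 0.006391 + 0.005718 = 0.043159.
P(S | J) = 0.043159 / 0.22 = 0.196177…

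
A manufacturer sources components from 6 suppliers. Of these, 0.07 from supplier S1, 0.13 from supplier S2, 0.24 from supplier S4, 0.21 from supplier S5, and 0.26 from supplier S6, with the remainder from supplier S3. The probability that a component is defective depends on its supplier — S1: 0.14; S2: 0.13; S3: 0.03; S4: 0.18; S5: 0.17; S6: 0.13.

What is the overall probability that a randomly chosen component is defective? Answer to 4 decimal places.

P(S3) = 1 − (0.07 + 0.13 + 0.24 + 0.21 + 0.26) = 0.09.
Summing over the partition,
P(D) = P(D|S1)·P(S1) + P(D|S2)·P(S2) + P(D|S3)·P(S3) + P(D|S4)·P(S4) + P(D|S5)·P(S5) + P(D|S6)·P(S6)
      = 0.14·0.07 + 0.13·0.13 + 0.03·0.09 + 0.18·0.24 + 0.17·0.21 + 0.13·0.26
      = 0.0098 + 0.0169 + 0.0027 + 0.0432 + 0.0357 + 0.0338 = 0.1421

P(D) ≈ 0.1421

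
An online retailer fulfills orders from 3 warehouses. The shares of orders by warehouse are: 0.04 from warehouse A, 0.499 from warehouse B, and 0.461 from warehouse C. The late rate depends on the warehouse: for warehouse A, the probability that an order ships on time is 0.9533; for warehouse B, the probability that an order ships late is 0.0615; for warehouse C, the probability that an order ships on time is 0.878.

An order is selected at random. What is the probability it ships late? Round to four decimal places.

P(L|A) = 1 − 0.9533 = 0.0467.
P(L|C) = 1 − 0.878 = 0.122.
By the law of total probability,
P(L) = P(L|A)·P(A) + P(L|B)·P(B) + P(L|C)·P(C)
      = 0.0467·0.04 + 0.0615·0.499 + 0.122·0.461
      = 0.001868 + 0.0306885 + 0.056242 = 0.0887985

0.0888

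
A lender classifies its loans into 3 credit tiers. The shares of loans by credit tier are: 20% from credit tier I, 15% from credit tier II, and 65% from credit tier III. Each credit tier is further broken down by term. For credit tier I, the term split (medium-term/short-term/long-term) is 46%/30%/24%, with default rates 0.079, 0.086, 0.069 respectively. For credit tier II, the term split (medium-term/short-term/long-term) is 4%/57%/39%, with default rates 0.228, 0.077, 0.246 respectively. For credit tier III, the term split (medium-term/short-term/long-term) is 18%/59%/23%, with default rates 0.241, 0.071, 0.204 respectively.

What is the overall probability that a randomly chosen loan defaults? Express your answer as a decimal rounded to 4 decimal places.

P(D|I) = 0.46·0.079 + 0.3·0.086 + 0.24·0.069 = 0.03634 + 0.0258 + 0.01656 = 0.0787
P(D|II) = 0.04·0.228 + 0.57·0.077 + 0.39·0.246 = 0.00912 + 0.04389 + 0.09594 = 0.14895
P(D|III) = 0.18·0.241 + 0.59·0.071 + 0.23·0.204 = 0.04338 + 0.04189 + 0.04692 = 0.13219
Then overall,
P(D) = 0.2·0.0787 + 0.15·0.14895 + 0.65·0.13219
      = 0.01574 + 0.0223425 + 0.0859235 = 0.124006

P(D) ≈ 0.1240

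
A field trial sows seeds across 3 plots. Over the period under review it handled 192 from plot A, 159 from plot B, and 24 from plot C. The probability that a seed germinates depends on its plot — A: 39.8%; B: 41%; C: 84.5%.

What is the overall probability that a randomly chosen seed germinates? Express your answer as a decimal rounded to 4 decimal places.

Total: 192 + 159 + 24 = 375.
P(A) = 192/375 = 0.512. P(B) = 159/375 = 0.424. P(C) = 24/375 = 0.064.
P(G) = P(G|A)·P(A) + P(G|B)·P(B) + P(G|C)·P(C)
      = 0.398·0.512 + 0.41·0.424 + 0.845·0.064
      = 0.203776 + 0.17384 + 0.05408 = 0.431696

P(G) ≈ 0.4317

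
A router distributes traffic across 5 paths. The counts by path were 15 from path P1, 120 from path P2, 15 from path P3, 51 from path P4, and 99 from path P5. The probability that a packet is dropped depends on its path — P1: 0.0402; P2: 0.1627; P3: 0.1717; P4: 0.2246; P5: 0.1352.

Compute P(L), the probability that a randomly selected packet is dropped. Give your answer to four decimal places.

P(L) ≈ 0.1585

Total: 15 + 120 + 15 + 51 + 99 = 300.
P(P1) = 15/300 = 0.05. P(P2) = 120/300 = 0.4. P(P3) = 15/300 = 0.05. P(P4) = 51/300 = 0.17. P(P5) = 99/300 = 0.33.
P(L) = P(L|P1)·P(P1) + P(L|P2)·P(P2) + P(L|P3)·P(P3) + P(L|P4)·P(P4) + P(L|P5)·P(P5)
      = 0.0402·0.05 + 0.1627·0.4 + 0.1717·0.05 + 0.2246·0.17 + 0.1352·0.33
      = 0.00201 + 0.06508 + 0.008585 + 0.038182 + 0.044616 = 0.158473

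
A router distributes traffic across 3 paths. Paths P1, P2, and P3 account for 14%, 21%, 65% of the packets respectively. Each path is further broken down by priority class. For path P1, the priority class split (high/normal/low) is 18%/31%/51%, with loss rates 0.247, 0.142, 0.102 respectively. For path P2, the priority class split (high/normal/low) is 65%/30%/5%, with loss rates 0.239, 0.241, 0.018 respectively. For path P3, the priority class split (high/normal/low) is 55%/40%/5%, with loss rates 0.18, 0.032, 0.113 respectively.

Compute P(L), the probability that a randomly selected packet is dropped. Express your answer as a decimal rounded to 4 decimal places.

P(L|P1) = 0.18·0.247 + 0.31·0.142 + 0.51·0.102 = 0.04446 + 0.04402 + 0.05202 = 0.1405
P(L|P2) = 0.65·0.239 + 0.3·0.241 + 0.05·0.018 = 0.15535 + 0.0723 + 0.0009 = 0.22855
P(L|P3) = 0.55·0.18 + 0.4·0.032 + 0.05·0.113 = 0.099 + 0.0128 + 0.00565 = 0.11745
Then overall,
P(L) = 0.14·0.1405 + 0.21·0.22855 + 0.65·0.11745
      = 0.01967 + 0.0479955 + 0.0763425 = 0.144008

P(L) ≈ 0.1440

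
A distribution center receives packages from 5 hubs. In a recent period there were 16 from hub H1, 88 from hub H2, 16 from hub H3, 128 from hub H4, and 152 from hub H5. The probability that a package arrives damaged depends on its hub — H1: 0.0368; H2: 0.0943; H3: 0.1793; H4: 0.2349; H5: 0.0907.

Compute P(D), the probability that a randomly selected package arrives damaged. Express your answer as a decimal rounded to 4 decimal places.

P(D) ≈ 0.1390

Total: 16 + 88 + 16 + 128 + 152 = 400.
P(H1) = 16/400 = 0.04. P(H2) = 88/400 = 0.22. P(H3) = 16/400 = 0.04. P(H4) = 128/400 = 0.32. P(H5) = 152/400 = 0.38.
P(D) = P(D|H1)·P(H1) + P(D|H2)·P(H2) + P(D|H3)·P(H3) + P(D|H4)·P(H4) + P(D|H5)·P(H5)
      = 0.0368·0.04 + 0.0943·0.22 + 0.1793·0.04 + 0.2349·0.32 + 0.0907·0.38
      = 0.001472 + 0.020746 + 0.007172 + 0.075168 + 0.034466 = 0.139024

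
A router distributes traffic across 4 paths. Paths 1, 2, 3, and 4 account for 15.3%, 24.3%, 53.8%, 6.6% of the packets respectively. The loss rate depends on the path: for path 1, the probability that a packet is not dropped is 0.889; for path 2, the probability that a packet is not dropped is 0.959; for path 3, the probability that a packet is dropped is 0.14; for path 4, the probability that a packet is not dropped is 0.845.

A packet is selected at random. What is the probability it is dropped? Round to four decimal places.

P(L|1) = 1 − 0.889 = 0.111.
P(L|2) = 1 − 0.959 = 0.041.
P(L|4) = 1 − 0.845 = 0.155.
P(L) = P(L|1)·P(1) + P(L|2)·P(2) + P(L|3)·P(3) + P(L|4)·P(4)
      = 0.111·0.153 + 0.041·0.243 + 0.14·0.538 + 0.155·0.066
      = 0.016983 + 0.009963 + 0.07532 + 0.01023 = 0.112496

0.1125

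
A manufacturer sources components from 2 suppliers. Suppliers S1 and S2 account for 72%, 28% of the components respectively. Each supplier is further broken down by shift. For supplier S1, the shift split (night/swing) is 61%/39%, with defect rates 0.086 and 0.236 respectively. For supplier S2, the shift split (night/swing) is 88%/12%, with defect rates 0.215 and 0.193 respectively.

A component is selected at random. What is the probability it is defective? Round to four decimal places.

0.1635

P(D|S1) = 0.61·0.086 + 0.39·0.236 = 0.05246 + 0.09204 = 0.1445
P(D|S2) = 0.88·0.215 + 0.12·0.193 = 0.1892 + 0.02316 = 0.21236
By total probability over the outer partition,
P(D) = 0.72·0.1445 + 0.28·0.21236
      = 0.10404 + 0.0594608 = 0.1635008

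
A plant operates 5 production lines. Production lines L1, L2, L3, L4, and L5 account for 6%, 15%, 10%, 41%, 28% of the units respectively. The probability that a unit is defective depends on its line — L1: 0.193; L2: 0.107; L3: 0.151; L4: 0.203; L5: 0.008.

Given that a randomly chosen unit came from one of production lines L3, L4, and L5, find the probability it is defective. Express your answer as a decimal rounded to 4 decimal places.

Let S = {L3, L4, L5}.
P(S) = 0.1 + 0.41 + 0.28 = 0.79.
P(D ∩ S) = 0.151·0.1 + 0.203·0.41 + 0.008·0.28 = 0.0151 + 0.08323 + 0.00224 = 0.10057.
P(D | S) = 0.10057 / 0.79 = 0.127304…

P(D|S) ≈ 0.1273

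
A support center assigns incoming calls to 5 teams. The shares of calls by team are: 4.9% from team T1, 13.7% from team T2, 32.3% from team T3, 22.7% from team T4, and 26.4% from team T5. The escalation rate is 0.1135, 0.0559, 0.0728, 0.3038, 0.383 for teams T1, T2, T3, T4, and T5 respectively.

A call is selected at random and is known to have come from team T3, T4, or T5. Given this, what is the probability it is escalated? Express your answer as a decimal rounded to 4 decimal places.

Let S = {T3, T4, T5}.
P(S) = 0.323 + 0.227 + 0.264 = 0.814.
P(E ∩ S) = 0.0728·0.323 + 0.3038·0.227 + 0.383·0.264 = 0.0235144 + 0.0689626 + 0.101112 = 0.193589.
P(E | S) = 0.193589 / 0.814 = 0.237824…

0.2378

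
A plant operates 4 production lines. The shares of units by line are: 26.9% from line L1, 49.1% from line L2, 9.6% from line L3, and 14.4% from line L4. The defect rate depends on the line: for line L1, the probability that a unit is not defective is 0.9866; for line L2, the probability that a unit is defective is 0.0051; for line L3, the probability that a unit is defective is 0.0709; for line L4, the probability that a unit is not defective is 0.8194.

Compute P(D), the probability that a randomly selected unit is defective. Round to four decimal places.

0.0389

P(D|L1) = 1 − 0.9866 = 0.0134.
P(D|L4) = 1 − 0.8194 = 0.1806.
P(D) = P(D|L1)·P(L1) + P(D|L2)·P(L2) + P(D|L3)·P(L3) + P(D|L4)·P(L4)
      = 0.0134·0.269 + 0.0051·0.491 + 0.0709·0.096 + 0.1806·0.144
      = 0.0036046 + 0.0025041 + 0.0068064 + 0.0260064 = 0.0389215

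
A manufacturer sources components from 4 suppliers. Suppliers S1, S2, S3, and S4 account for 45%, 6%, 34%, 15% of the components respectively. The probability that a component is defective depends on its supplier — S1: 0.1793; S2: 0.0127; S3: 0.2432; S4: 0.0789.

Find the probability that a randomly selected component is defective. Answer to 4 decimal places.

P(D) ≈ 0.1760

P(D) = P(D|S1)·P(S1) + P(D|S2)·P(S2) + P(D|S3)·P(S3) + P(D|S4)·P(S4)
      = 0.1793·0.45 + 0.0127·0.06 + 0.2432·0.34 + 0.0789·0.15
      = 0.080685 + 0.000762 + 0.082688 + 0.011835 = 0.17597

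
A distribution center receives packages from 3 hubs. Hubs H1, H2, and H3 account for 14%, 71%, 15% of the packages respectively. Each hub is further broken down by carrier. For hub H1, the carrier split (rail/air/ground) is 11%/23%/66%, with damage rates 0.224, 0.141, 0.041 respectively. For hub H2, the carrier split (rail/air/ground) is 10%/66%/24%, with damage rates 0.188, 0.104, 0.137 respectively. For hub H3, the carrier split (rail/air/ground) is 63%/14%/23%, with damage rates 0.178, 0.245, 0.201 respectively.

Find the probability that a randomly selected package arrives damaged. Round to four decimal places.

P(D|H1) = 0.11·0.224 + 0.23·0.141 + 0.66·0.041 = 0.02464 + 0.03243 + 0.02706 = 0.08413
P(D|H2) = 0.1·0.188 + 0.66·0.104 + 0.24·0.137 = 0.0188 + 0.06864 + 0.03288 = 0.12032
P(D|H3) = 0.63·0.178 + 0.14·0.245 + 0.23·0.201 = 0.11214 + 0.0343 + 0.04623 = 0.19267
Then overall,
P(D) = 0.14·0.08413 + 0.71·0.12032 + 0.15·0.19267
      = 0.0117782 + 0.0854272 + 0.0289005 = 0.1261059

0.1261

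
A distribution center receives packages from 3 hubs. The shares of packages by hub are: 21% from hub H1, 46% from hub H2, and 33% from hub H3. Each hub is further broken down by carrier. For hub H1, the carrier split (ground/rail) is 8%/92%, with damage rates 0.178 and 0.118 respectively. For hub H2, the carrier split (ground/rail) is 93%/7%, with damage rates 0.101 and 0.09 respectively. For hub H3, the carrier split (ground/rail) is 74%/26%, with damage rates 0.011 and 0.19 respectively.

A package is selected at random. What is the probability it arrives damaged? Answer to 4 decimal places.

P(D|H1) = 0.08·0.178 + 0.92·0.118 = 0.01424 + 0.10856 = 0.1228
P(D|H2) = 0.93·0.101 + 0.07·0.09 = 0.09393 + 0.0063 = 0.10023
P(D|H3) = 0.74·0.011 + 0.26·0.19 = 0.00814 + 0.0494 = 0.05754
Then overall,
P(D) = 0.21·0.1228 + 0.46·0.10023 + 0.33·0.05754
      = 0.025788 + 0.0461058 + 0.0189882 = 0.090882

0.0909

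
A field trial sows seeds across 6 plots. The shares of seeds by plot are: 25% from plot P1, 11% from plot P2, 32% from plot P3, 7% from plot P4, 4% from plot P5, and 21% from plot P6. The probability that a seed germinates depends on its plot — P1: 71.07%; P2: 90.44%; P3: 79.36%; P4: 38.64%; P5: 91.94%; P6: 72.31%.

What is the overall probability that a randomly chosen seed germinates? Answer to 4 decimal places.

P(G) = P(G|P1)·P(P1) + P(G|P2)·P(P2) + P(G|P3)·P(P3) + P(G|P4)·P(P4) + P(G|P5)·P(P5) + P(G|P6)·P(P6)
      = 0.7107·0.25 + 0.9044·0.11 + 0.7936·0.32 + 0.3864·0.07 + 0.9194·0.04 + 0.7231·0.21
      = 0.177675 + 0.099484 + 0.253952 + 0.027048 + 0.036776 + 0.151851 = 0.746786

0.7468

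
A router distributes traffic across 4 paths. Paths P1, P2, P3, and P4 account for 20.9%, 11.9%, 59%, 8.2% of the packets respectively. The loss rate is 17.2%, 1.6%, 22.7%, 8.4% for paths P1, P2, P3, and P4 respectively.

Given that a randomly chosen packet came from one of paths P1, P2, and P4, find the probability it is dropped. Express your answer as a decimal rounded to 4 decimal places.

P(L|S) ≈ 0.1091

Let S = {P1, P2, P4}.
P(S) = 0.209 + 0.119 + 0.082 = 0.41.
P(L ∩ S) = 0.172·0.209 + 0.016·0.119 + 0.084·0.082 = 0.035948 + 0.001904 + 0.006888 = 0.04474.
P(L | S) = 0.04474 / 0.41 = 0.109122…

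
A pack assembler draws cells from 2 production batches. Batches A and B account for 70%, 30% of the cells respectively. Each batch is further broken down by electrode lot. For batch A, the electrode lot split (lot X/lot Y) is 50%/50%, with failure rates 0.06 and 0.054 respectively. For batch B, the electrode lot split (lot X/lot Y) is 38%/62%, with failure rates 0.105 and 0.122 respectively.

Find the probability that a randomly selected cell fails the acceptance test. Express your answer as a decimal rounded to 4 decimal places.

P(F|A) = 0.5·0.06 + 0.5·0.054 = 0.03 + 0.027 = 0.057
P(F|B) = 0.38·0.105 + 0.62·0.122 = 0.0399 + 0.07564 = 0.11554
Then overall,
P(F) = 0.7·0.057 + 0.3·0.11554
      = 0.0399 + 0.034662 = 0.074562

P(F) ≈ 0.0746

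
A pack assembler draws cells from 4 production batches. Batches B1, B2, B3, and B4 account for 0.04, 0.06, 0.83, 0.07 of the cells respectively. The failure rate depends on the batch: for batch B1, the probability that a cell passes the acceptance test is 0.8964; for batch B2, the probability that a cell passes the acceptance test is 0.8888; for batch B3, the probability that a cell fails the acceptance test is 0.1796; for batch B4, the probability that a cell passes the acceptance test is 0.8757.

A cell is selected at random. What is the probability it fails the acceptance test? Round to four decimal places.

P(F|B1) = 1 − 0.8964 = 0.1036.
P(F|B2) = 1 − 0.8888 = 0.1112.
P(F|B4) = 1 − 0.8757 = 0.1243.
P(F) = P(F|B1)·P(B1) + P(F|B2)·P(B2) + P(F|B3)·P(B3) + P(F|B4)·P(B4)
      = 0.1036·0.04 + 0.1112·0.06 + 0.1796·0.83 + 0.1243·0.07
      = 0.004144 + 0.006672 + 0.149068 + 0.008701 = 0.168585

0.1686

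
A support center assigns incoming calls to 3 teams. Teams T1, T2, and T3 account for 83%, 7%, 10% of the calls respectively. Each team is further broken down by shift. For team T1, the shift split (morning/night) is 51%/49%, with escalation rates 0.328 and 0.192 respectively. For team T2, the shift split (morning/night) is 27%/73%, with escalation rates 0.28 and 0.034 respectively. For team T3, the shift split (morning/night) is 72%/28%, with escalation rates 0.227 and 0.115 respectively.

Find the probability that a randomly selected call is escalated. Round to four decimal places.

P(E) ≈ 0.2435

P(E|T1) = 0.51·0.328 + 0.49·0.192 = 0.16728 + 0.09408 = 0.26136
P(E|T2) = 0.27·0.28 + 0.73·0.034 = 0.0756 + 0.02482 = 0.10042
P(E|T3) = 0.72·0.227 + 0.28·0.115 = 0.16344 + 0.0322 = 0.19564
By total probability over the outer partition,
P(E) = 0.83·0.26136 + 0.07·0.10042 + 0.1·0.19564
      = 0.2169288 + 0.0070294 + 0.019564 = 0.2435222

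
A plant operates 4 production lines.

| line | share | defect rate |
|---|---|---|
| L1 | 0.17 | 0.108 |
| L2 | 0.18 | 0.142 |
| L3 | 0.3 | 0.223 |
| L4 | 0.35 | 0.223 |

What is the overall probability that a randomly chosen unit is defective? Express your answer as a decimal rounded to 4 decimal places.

P(D) = P(D|L1)·P(L1) + P(D|L2)·P(L2) + P(D|L3)·P(L3) + P(D|L4)·P(L4)
      = 0.108·0.17 + 0.142·0.18 + 0.223·0.3 + 0.223·0.35
      = 0.01836 + 0.02556 + 0.0669 + 0.07805 = 0.18887

P(D) ≈ 0.1889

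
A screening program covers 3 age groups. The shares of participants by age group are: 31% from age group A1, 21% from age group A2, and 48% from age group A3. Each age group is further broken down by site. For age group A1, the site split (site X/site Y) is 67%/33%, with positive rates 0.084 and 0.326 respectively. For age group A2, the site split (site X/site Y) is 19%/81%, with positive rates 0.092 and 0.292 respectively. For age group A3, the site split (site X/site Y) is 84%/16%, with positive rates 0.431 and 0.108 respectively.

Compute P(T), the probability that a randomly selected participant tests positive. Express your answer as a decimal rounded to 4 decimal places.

0.2862

P(T|A1) = 0.67·0.084 + 0.33·0.326 = 0.05628 + 0.10758 = 0.16386
P(T|A2) = 0.19·0.092 + 0.81·0.292 = 0.01748 + 0.23652 = 0.254
P(T|A3) = 0.84·0.431 + 0.16·0.108 = 0.36204 + 0.01728 = 0.37932
By total probability over the outer partition,
P(T) = 0.31·0.16386 + 0.21·0.254 + 0.48·0.37932
      = 0.0507966 + 0.05334 + 0.1820736 = 0.2862102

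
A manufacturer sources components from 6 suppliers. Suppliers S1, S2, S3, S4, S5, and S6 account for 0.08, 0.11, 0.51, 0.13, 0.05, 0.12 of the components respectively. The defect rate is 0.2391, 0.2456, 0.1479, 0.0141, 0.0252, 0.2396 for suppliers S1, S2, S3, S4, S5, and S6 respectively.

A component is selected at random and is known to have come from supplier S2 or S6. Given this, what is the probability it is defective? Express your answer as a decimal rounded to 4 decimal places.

0.2425

Let S = {S2, S6}.
P(S) = 0.11 + 0.12 = 0.23.
P(D ∩ S) = 0.2456·0.11 + 0.2396·0.12 = 0.027016 + 0.028752 = 0.055768.
P(D | S) = 0.055768 / 0.23 = 0.242470…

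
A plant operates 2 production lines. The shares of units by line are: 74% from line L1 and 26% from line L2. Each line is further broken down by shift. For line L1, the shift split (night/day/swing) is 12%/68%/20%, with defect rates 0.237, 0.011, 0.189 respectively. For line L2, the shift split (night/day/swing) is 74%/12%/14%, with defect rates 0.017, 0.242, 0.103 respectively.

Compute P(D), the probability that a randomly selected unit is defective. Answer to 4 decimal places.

0.0691

P(D|L1) = 0.12·0.237 + 0.68·0.011 + 0.2·0.189 = 0.02844 + 0.00748 + 0.0378 = 0.07372
P(D|L2) = 0.74·0.017 + 0.12·0.242 + 0.14·0.103 = 0.01258 + 0.02904 + 0.01442 = 0.05604
By total probability over the outer partition,
P(D) = 0.74·0.07372 + 0.26·0.05604
      = 0.0545528 + 0.0145704 = 0.0691232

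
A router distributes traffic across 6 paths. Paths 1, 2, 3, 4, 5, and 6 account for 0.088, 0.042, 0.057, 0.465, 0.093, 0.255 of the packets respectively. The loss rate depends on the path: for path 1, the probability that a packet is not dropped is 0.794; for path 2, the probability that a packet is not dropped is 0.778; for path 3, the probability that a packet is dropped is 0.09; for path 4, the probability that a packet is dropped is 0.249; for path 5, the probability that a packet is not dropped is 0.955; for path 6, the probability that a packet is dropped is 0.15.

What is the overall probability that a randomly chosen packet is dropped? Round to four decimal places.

P(L|1) = 1 − 0.794 = 0.206.
P(L|2) = 1 − 0.778 = 0.222.
P(L|5) = 1 − 0.955 = 0.045.
P(L) = P(L|1)·P(1) + P(L|2)·P(2) + P(L|3)·P(3) + P(L|4)·P(4) + P(L|5)·P(5) + P(L|6)·P(6)
      = 0.206·0.088 + 0.222·0.042 + 0.09·0.057 + 0.249·0.465 + 0.045·0.093 + 0.15·0.255
      = 0.018128 + 0.009324 + 0.00513 + 0.115785 + 0.004185 + 0.03825 = 0.190802

P(L) ≈ 0.1908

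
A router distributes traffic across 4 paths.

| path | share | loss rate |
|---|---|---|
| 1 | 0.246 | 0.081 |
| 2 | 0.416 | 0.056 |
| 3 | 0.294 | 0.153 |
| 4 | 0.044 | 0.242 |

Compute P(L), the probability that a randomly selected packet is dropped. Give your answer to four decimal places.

0.0989

P(L) = P(L|1)·P(1) + P(L|2)·P(2) + P(L|3)·P(3) + P(L|4)·P(4)
      = 0.081·0.246 + 0.056·0.416 + 0.153·0.294 + 0.242·0.044
      = 0.019926 + 0.023296 + 0.044982 + 0.010648 = 0.098852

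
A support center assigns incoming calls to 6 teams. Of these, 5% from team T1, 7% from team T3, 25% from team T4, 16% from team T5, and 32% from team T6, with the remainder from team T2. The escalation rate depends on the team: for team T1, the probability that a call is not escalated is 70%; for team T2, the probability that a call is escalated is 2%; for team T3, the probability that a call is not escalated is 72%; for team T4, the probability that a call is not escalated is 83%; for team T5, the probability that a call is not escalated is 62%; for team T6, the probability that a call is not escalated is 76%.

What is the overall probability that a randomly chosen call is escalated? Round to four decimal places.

P(T2) = 1 − (0.05 + 0.07 + 0.25 + 0.16 + 0.32) = 0.15.
P(E|T1) = 1 − 0.7 = 0.3.
P(E|T3) = 1 − 0.72 = 0.28.
P(E|T4) = 1 − 0.83 = 0.17.
P(E|T5) = 1 − 0.62 = 0.38.
P(E|T6) = 1 − 0.76 = 0.24.
P(E) = P(E|T1)·P(T1) + P(E|T2)·P(T2) + P(E|T3)·P(T3) + P(E|T4)·P(T4) + P(E|T5)·P(T5) + P(E|T6)·P(T6)
      = 0.3·0.05 + 0.02·0.15 + 0.28·0.07 + 0.17·0.25 + 0.38·0.16 + 0.24·0.32
      = 0.015 + 0.003 + 0.0196 + 0.0425 + 0.0608 + 0.0768 = 0.2177

P(E) ≈ 0.2177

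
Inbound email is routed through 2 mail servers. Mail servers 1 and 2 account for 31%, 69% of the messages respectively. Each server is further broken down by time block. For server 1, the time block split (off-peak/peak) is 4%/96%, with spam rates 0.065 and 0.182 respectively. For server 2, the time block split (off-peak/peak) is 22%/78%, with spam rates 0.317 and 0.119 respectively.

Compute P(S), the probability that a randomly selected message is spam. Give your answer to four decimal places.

P(S|1) = 0.04·0.065 + 0.96·0.182 = 0.0026 + 0.17472 = 0.17732
P(S|2) = 0.22·0.317 + 0.78·0.119 = 0.06974 + 0.09282 = 0.16256
Then overall,
P(S) = 0.31·0.17732 + 0.69·0.16256
      = 0.0549692 + 0.1121664 = 0.1671356

P(S) ≈ 0.1671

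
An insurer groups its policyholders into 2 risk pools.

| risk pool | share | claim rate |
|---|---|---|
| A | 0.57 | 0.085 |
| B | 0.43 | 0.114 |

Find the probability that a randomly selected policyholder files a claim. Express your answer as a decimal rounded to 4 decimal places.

0.0975

Using total probability over the partition,
P(C) = P(C|A)·P(A) + P(C|B)·P(B)
      = 0.085·0.57 + 0.114·0.43
      = 0.04845 + 0.04902 = 0.09747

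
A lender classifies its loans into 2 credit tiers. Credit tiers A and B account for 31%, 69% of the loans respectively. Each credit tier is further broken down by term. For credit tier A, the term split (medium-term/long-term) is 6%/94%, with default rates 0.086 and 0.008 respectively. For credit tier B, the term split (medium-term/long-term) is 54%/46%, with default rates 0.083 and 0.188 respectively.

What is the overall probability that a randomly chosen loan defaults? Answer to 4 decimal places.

P(D|A) = 0.06·0.086 + 0.94·0.008 = 0.00516 + 0.00752 = 0.01268
P(D|B) = 0.54·0.083 + 0.46·0.188 = 0.04482 + 0.08648 = 0.1313
By total probability over the outer partition,
P(D) = 0.31·0.01268 + 0.69·0.1313
      = 0.0039308 + 0.090597 = 0.0945278

0.0945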